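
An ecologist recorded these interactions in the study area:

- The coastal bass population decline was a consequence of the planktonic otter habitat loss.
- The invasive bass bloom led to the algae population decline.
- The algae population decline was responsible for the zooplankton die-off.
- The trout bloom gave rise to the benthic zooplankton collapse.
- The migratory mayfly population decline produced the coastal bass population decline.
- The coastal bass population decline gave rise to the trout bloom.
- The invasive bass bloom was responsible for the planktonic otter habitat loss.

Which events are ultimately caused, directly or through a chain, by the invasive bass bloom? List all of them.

Direct effects: the planktonic otter habitat loss, the algae population decline.
2 steps out: the coastal bass population decline, the zooplankton die-off.
3 steps out: the trout bloom.
4 steps out: the benthic zooplankton collapse.
Not reachable from it: the migratory mayfly population decline.

the algae population decline, the benthic zooplankton collapse, the coastal bass population decline, the planktonic otter habitat loss, the trout bloom, the zooplankton die-off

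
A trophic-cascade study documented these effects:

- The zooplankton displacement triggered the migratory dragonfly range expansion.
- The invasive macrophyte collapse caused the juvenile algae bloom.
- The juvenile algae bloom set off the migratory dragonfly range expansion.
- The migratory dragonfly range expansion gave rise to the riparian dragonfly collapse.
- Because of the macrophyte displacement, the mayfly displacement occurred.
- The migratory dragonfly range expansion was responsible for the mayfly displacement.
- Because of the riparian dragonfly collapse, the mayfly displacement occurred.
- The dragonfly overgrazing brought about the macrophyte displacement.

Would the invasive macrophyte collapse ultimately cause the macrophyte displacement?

No

The invasive macrophyte collapse leads to the juvenile algae bloom, the migratory dragonfly range expansion, the riparian dragonfly collapse, the mayfly displacement; the macrophyte displacement is not among them.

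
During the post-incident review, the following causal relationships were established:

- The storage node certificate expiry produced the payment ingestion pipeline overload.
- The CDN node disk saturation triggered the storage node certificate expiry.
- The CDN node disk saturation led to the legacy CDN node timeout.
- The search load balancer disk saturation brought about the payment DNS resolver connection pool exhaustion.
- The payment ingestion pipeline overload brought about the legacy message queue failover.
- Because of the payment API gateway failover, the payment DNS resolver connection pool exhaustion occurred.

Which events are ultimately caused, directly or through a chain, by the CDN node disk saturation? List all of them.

the legacy CDN node timeout, the legacy message queue failover, the payment ingestion pipeline overload, the storage node certificate expiry

Direct effects: the storage node certificate expiry, the legacy CDN node timeout.
2 steps out: the payment ingestion pipeline overload.
3 steps out: the legacy message queue failover.
Not reachable from it: the search load balancer disk saturation, the payment API gateway failover, the payment DNS resolver connection pool exhaustion.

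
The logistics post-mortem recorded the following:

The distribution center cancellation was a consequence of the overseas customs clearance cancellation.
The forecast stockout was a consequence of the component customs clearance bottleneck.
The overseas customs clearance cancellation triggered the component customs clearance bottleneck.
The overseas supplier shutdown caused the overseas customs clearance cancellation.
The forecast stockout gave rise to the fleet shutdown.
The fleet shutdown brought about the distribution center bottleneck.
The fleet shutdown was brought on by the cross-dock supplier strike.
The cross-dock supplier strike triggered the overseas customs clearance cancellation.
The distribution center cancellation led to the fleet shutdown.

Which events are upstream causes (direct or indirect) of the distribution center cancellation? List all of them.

the cross-dock supplier strike, the overseas customs clearance cancellation, the overseas supplier shutdown

Immediate cause of the distribution center cancellation: the overseas customs clearance cancellation.
Further upstream: the cross-dock supplier strike, the overseas supplier shutdown.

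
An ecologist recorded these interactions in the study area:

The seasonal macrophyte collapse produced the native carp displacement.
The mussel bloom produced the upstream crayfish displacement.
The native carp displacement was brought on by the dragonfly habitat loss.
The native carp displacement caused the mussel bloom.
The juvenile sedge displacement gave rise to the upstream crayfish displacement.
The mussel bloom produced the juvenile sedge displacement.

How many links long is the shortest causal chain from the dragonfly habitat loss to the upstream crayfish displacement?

3

Shortest chain: the dragonfly habitat loss → the native carp displacement → the mussel bloom → the upstream crayfish displacement.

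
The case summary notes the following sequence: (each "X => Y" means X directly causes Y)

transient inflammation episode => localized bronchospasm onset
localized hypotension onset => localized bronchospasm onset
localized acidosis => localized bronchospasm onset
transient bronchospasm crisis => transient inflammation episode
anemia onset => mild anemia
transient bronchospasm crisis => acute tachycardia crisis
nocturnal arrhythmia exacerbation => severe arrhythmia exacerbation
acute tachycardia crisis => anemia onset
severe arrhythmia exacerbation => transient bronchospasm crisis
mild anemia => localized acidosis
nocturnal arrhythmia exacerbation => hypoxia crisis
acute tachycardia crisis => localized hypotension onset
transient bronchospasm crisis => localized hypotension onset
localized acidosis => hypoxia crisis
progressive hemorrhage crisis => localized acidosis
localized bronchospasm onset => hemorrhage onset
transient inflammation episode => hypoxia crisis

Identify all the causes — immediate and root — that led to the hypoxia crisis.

Immediate causes of the hypoxia crisis: the nocturnal arrhythmia exacerbation, the transient inflammation episode, the localized acidosis.
Further upstream: the progressive hemorrhage crisis, the severe arrhythmia exacerbation, the transient bronchospasm crisis, the acute tachycardia crisis, the anemia onset, the mild anemia.

the acute tachycardia crisis, the anemia onset, the localized acidosis, the mild anemia, the nocturnal arrhythmia exacerbation, the progressive hemorrhage crisis, the severe arrhythmia exacerbation, the transient bronchospasm crisis, the transient inflammation episode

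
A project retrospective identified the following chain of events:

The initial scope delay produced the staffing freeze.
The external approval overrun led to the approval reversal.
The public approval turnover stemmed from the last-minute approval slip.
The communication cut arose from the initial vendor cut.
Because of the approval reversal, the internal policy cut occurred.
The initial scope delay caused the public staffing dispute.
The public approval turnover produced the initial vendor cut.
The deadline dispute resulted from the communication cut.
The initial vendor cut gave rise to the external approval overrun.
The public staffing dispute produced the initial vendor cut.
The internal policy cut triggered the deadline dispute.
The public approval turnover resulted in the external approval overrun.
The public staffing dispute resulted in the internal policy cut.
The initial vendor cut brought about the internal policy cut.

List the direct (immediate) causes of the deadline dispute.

the communication cut, the internal policy cut

Upstream contributors include the initial scope delay, the last-minute approval slip, the public approval turnover, the public staffing dispute, the initial vendor cut, the external approval overrun, the approval reversal, but only the communication cut, the internal policy cut feed directly into the deadline dispute.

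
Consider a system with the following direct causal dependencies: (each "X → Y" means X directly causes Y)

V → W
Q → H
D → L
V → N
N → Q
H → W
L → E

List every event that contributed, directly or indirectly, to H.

N, Q, V

Immediate cause of H: Q.
Further upstream: V, N.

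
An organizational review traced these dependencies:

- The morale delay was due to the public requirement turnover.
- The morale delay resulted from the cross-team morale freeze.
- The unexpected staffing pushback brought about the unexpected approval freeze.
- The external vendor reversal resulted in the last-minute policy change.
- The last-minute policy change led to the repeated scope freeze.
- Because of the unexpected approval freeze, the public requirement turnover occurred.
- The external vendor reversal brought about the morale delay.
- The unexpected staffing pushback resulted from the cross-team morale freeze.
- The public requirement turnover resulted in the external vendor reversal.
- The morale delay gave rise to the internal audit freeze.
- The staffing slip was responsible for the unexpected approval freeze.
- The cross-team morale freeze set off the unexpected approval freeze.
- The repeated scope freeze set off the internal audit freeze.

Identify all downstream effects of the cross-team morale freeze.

Direct effects: the unexpected staffing pushback, the unexpected approval freeze, the morale delay.
2 steps out: the public requirement turnover, the internal audit freeze.
3 steps out: the external vendor reversal.
4 steps out: the last-minute policy change.
5 steps out: the repeated scope freeze.
Not reachable from it: the staffing slip.

the external vendor reversal, the internal audit freeze, the last-minute policy change, the morale delay, the public requirement turnover, the repeated scope freeze, the unexpected approval freeze, the unexpected staffing pushback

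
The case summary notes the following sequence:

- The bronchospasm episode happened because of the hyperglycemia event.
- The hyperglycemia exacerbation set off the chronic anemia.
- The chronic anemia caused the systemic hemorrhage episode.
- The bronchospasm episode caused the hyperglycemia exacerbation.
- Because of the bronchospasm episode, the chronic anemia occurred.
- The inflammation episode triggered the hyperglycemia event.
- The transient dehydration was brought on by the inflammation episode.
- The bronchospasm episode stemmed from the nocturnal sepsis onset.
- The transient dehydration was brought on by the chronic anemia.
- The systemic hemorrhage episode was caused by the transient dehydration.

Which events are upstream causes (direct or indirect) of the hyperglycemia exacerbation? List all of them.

the bronchospasm episode, the hyperglycemia event, the inflammation episode, the nocturnal sepsis onset

Immediate cause of the hyperglycemia exacerbation: the bronchospasm episode.
Further upstream: the inflammation episode, the hyperglycemia event, the nocturnal sepsis onset.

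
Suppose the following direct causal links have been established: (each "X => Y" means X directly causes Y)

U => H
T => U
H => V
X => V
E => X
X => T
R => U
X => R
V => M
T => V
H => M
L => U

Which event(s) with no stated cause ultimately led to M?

Tracing upstream from M: M ← V ← X ← E.
A separate upstream branch: M ← H ← U ← L.
Each of those chain origins has no stated cause.

E, L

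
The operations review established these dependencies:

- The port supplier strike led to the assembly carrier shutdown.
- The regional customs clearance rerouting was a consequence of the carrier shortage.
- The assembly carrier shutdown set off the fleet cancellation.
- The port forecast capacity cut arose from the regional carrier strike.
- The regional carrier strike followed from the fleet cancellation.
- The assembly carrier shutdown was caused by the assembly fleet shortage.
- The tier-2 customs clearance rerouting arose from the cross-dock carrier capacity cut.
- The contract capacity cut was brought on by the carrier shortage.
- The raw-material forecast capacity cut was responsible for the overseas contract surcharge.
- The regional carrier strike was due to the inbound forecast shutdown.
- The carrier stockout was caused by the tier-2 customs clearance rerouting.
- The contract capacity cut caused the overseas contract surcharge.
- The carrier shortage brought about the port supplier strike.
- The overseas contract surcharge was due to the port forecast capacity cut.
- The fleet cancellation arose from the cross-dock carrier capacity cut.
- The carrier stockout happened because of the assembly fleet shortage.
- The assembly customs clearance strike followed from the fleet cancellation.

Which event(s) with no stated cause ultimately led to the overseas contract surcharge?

the assembly fleet shortage, the carrier shortage, the cross-dock carrier capacity cut, the inbound forecast shutdown, the raw-material forecast capacity cut

Tracing upstream from the overseas contract surcharge: the overseas contract surcharge ← the contract capacity cut ← the carrier shortage.
A separate upstream branch: the overseas contract surcharge ← the port forecast capacity cut ← the regional carrier strike ← the fleet cancellation ← the assembly carrier shutdown ← the assembly fleet shortage.
A separate upstream branch: the overseas contract surcharge ← the port forecast capacity cut ← the regional carrier strike ← the fleet cancellation ← the cross-dock carrier capacity cut.
A separate upstream branch: the overseas contract surcharge ← the port forecast capacity cut ← the regional carrier strike ← the inbound forecast shutdown.
A separate upstream branch: the overseas contract surcharge ← the raw-material forecast capacity cut.
Each of those chain origins has no stated cause.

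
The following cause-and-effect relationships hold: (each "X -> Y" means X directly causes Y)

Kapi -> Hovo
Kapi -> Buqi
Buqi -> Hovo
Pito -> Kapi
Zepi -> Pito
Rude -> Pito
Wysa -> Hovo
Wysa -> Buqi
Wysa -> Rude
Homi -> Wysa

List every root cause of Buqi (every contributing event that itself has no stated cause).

Tracing upstream from Buqi: Buqi ← Wysa ← Homi.
A separate upstream branch: Buqi ← Kapi ← Pito ← Zepi.
Each of those chain origins has no stated cause.

Homi, Zepi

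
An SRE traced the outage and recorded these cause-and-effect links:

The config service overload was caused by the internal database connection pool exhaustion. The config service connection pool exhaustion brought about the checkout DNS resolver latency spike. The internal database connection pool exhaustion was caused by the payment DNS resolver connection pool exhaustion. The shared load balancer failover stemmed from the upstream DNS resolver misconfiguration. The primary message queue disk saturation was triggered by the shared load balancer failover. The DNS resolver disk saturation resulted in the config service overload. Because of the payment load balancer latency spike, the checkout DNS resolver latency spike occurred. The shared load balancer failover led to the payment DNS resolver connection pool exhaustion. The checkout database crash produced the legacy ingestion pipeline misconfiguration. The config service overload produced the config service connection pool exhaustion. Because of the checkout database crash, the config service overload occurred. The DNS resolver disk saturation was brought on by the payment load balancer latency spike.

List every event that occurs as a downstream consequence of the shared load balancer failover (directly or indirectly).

Direct effects: the payment DNS resolver connection pool exhaustion, the primary message queue disk saturation.
2 steps out: the internal database connection pool exhaustion.
3 steps out: the config service overload.
4 steps out: the config service connection pool exhaustion.
5 steps out: the checkout DNS resolver latency spike.
Not reachable from it: the upstream DNS resolver misconfiguration, the payment load balancer latency spike, the checkout database crash, the DNS resolver disk saturation, the legacy ingestion pipeline misconfiguration.

the checkout DNS resolver latency spike, the config service connection pool exhaustion, the config service overload, the internal database connection pool exhaustion, the payment DNS resolver connection pool exhaustion, the primary message queue disk saturation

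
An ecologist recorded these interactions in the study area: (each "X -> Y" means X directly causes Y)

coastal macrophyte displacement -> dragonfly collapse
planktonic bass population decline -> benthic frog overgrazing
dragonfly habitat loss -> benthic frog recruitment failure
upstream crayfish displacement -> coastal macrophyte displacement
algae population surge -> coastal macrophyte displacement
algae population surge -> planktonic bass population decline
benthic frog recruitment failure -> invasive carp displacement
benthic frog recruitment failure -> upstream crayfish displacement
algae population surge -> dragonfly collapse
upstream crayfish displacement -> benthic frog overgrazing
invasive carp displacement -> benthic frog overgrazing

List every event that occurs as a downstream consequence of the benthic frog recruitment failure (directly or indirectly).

the benthic frog overgrazing, the coastal macrophyte displacement, the dragonfly collapse, the invasive carp displacement, the upstream crayfish displacement

Direct effects: the upstream crayfish displacement, the invasive carp displacement.
2 steps out: the coastal macrophyte displacement, the benthic frog overgrazing.
3 steps out: the dragonfly collapse.
Not reachable from it: the algae population surge, the dragonfly habitat loss, the planktonic bass population decline.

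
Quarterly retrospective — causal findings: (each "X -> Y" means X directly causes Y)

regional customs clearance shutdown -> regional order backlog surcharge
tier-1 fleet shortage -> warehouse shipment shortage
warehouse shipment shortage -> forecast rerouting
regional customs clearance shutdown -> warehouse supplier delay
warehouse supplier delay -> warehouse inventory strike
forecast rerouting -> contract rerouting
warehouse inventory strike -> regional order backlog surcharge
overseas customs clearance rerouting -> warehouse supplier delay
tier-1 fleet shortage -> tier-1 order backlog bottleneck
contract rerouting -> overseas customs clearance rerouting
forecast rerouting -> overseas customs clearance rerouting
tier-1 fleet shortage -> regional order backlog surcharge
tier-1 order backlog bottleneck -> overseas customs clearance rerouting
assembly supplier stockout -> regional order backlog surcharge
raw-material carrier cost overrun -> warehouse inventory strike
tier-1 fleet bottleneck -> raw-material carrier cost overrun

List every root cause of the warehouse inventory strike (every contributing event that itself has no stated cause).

Tracing upstream from the warehouse inventory strike: the warehouse inventory strike ← the warehouse supplier delay ← the overseas customs clearance rerouting ← the tier-1 order backlog bottleneck ← the tier-1 fleet shortage.
A separate upstream branch: the warehouse inventory strike ← the warehouse supplier delay ← the regional customs clearance shutdown.
A separate upstream branch: the warehouse inventory strike ← the raw-material carrier cost overrun ← the tier-1 fleet bottleneck.
Each of those chain origins has no stated cause.

the regional customs clearance shutdown, the tier-1 fleet bottleneck, the tier-1 fleet shortage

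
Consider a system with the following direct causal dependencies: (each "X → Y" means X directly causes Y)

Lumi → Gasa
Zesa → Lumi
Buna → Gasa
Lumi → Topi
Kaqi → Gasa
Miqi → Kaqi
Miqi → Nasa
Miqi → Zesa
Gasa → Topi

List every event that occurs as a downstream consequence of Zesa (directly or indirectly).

Gasa, Lumi, Topi

Direct effects: Lumi.
2 steps out: Gasa, Topi.
Not reachable from it: Miqi, Buna, Kaqi, Nasa.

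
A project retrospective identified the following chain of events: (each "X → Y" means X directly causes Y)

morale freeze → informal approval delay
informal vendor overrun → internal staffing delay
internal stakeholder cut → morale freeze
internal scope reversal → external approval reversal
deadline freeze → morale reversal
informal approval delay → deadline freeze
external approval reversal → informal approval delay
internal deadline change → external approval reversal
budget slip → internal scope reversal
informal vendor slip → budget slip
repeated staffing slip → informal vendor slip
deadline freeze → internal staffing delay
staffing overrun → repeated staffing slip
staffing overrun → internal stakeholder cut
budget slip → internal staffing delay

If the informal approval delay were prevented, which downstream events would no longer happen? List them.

the deadline freeze, the morale reversal

Downstream of the informal approval delay: the deadline freeze, the morale reversal, the internal staffing delay.
Of those, still caused via another path: the internal staffing delay.
The remainder have no surviving cause.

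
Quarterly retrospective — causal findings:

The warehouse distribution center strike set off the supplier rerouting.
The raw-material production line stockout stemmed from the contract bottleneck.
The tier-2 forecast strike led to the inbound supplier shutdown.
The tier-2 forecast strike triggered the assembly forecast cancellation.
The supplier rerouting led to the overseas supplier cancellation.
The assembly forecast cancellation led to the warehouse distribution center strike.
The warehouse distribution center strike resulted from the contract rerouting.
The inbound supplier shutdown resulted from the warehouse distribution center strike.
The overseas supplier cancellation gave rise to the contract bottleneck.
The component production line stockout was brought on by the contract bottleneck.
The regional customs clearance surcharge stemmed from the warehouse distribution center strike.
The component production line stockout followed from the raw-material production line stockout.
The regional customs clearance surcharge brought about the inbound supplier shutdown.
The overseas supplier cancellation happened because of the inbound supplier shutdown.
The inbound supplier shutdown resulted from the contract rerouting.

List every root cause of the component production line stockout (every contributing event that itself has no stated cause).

the contract rerouting, the tier-2 forecast strike

Tracing upstream from the component production line stockout: the component production line stockout ← the contract bottleneck ← the overseas supplier cancellation ← the inbound supplier shutdown ← the contract rerouting.
A separate upstream branch: the component production line stockout ← the contract bottleneck ← the overseas supplier cancellation ← the inbound supplier shutdown ← the tier-2 forecast strike.
Each of those chain origins has no stated cause.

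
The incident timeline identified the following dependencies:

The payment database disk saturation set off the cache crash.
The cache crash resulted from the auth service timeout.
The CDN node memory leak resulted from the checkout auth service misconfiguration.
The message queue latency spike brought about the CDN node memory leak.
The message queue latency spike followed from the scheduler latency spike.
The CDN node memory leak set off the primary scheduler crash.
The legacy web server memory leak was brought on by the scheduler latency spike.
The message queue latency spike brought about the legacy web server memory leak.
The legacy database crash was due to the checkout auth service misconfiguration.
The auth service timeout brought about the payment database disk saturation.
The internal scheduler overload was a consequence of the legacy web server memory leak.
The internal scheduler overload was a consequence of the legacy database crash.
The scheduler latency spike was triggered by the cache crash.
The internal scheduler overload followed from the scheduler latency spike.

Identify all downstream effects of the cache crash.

Direct effects: the scheduler latency spike.
2 steps out: the message queue latency spike, the legacy web server memory leak, the internal scheduler overload.
3 steps out: the CDN node memory leak.
4 steps out: the primary scheduler crash.
Not reachable from it: the auth service timeout, the payment database disk saturation, the checkout auth service misconfiguration, the legacy database crash.

the CDN node memory leak, the internal scheduler overload, the legacy web server memory leak, the message queue latency spike, the primary scheduler crash, the scheduler latency spike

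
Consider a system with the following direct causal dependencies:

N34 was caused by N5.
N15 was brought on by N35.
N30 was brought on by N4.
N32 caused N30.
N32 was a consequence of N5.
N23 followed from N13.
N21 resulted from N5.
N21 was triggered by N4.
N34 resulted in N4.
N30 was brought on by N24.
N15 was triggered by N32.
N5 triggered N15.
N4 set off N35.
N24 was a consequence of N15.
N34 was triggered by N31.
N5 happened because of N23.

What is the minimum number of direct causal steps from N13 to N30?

4

Shortest chain: N13 → N23 → N5 → N32 → N30.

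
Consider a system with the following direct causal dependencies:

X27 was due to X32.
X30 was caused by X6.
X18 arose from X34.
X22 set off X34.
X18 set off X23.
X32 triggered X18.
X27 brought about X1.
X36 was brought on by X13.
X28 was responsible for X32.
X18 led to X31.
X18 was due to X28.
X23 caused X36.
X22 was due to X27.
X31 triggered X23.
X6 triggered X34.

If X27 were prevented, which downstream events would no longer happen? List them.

X1, X22

Downstream of X27: X22, X34, X18, X1, X31, X23, X36.
Of those, still caused via another path: X34, X18, X31, X23, X36.
The remainder have no surviving cause.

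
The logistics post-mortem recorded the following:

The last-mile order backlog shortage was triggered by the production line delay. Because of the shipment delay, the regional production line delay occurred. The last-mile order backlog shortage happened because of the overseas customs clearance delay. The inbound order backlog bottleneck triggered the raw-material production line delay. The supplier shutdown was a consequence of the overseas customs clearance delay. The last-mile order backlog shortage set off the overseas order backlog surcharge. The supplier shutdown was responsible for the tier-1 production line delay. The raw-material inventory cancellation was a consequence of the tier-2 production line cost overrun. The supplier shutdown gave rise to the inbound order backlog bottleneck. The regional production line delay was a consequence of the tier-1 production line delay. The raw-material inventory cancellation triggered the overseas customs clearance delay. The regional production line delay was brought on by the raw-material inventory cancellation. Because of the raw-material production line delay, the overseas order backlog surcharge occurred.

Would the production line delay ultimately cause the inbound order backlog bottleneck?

No

The production line delay leads to the last-mile order backlog shortage, the overseas order backlog surcharge; the inbound order backlog bottleneck is not among them.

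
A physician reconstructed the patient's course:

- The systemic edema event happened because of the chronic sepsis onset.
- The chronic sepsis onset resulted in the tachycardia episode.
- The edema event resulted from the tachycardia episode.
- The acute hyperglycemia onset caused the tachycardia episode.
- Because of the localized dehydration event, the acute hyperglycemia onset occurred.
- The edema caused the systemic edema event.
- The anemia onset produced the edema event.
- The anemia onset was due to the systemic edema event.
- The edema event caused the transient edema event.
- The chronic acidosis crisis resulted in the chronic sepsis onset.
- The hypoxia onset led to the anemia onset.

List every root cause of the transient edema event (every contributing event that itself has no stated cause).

the chronic acidosis crisis, the edema, the hypoxia onset, the localized dehydration event

Tracing upstream from the transient edema event: the transient edema event ← the edema event ← the tachycardia episode ← the chronic sepsis onset ← the chronic acidosis crisis.
A separate upstream branch: the transient edema event ← the edema event ← the anemia onset ← the systemic edema event ← the edema.
A separate upstream branch: the transient edema event ← the edema event ← the tachycardia episode ← the acute hyperglycemia onset ← the localized dehydration event.
A separate upstream branch: the transient edema event ← the edema event ← the anemia onset ← the hypoxia onset.
Each of those chain origins has no stated cause.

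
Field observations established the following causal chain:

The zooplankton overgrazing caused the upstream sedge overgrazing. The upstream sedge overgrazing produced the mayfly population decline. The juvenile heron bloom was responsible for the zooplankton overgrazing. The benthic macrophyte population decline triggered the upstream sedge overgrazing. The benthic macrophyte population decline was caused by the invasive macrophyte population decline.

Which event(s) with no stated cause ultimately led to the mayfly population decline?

the invasive macrophyte population decline, the juvenile heron bloom

Tracing upstream from the mayfly population decline: the mayfly population decline ← the upstream sedge overgrazing ← the zooplankton overgrazing ← the juvenile heron bloom.
A separate upstream branch: the mayfly population decline ← the upstream sedge overgrazing ← the benthic macrophyte population decline ← the invasive macrophyte population decline.
Each of those chain origins has no stated cause.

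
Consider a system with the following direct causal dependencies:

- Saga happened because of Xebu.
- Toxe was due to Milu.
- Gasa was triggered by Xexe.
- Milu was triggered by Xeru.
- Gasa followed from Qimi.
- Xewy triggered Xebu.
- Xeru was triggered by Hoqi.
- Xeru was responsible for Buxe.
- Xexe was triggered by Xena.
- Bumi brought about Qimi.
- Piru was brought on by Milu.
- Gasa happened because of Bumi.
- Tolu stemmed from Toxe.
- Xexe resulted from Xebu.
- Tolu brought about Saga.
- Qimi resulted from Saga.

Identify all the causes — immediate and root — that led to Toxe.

Immediate cause of Toxe: Milu.
Further upstream: Hoqi, Xeru.

Hoqi, Milu, Xeru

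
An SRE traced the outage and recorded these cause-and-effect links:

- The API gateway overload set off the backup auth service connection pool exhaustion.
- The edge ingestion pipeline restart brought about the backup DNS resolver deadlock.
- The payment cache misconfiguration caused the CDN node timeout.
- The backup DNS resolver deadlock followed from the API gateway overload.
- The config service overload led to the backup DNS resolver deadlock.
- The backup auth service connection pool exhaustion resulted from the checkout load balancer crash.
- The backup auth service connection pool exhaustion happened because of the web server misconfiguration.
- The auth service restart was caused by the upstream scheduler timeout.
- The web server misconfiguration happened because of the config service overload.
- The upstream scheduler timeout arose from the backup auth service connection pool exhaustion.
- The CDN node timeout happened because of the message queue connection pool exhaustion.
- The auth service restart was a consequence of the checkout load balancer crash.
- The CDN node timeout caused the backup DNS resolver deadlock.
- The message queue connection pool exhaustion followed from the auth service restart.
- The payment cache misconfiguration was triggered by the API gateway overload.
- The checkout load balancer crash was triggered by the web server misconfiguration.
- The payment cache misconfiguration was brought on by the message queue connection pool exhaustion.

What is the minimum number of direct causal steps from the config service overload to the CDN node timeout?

5

Shortest chain: the config service overload → the web server misconfiguration → the checkout load balancer crash → the auth service restart → the message queue connection pool exhaustion → the CDN node timeout.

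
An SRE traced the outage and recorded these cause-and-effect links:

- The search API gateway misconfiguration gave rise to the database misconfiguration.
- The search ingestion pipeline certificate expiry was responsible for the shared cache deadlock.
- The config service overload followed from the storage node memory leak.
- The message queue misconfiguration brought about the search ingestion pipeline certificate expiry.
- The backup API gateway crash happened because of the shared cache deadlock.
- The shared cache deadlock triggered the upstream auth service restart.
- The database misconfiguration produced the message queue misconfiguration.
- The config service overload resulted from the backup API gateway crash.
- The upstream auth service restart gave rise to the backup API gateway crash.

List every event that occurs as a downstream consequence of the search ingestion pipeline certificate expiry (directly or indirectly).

Direct effects: the shared cache deadlock.
2 steps out: the upstream auth service restart, the backup API gateway crash.
3 steps out: the config service overload.
Not reachable from it: the search API gateway misconfiguration, the database misconfiguration, the storage node memory leak, the message queue misconfiguration.

the backup API gateway crash, the config service overload, the shared cache deadlock, the upstream auth service restart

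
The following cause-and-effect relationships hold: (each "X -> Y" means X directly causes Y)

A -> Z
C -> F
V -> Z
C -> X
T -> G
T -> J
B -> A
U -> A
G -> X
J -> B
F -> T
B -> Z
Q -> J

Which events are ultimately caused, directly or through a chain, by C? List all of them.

A, B, F, G, J, T, X, Z

Direct effects: F, X.
2 steps out: T.
3 steps out: J, G.
4 steps out: B.
5 steps out: A, Z.
Not reachable from it: U, Q, V.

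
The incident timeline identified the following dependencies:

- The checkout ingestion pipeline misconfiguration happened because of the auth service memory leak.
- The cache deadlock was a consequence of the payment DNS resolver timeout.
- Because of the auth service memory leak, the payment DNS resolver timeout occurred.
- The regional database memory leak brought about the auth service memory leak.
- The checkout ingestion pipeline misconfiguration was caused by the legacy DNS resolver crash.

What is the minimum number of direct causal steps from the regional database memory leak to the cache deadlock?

3

Shortest chain: the regional database memory leak → the auth service memory leak → the payment DNS resolver timeout → the cache deadlock.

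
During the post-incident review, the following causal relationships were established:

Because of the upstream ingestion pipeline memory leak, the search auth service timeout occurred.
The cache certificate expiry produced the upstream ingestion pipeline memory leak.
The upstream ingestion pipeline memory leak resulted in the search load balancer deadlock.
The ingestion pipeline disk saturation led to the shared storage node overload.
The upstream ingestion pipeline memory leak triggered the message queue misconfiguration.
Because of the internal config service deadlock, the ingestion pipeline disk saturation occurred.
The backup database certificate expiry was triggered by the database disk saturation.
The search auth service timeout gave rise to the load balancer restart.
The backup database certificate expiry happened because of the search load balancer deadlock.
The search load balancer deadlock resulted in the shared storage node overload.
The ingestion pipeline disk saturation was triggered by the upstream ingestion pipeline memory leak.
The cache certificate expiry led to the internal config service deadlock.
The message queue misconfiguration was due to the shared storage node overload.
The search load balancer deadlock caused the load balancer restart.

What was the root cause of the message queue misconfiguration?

the cache certificate expiry

Tracing upstream from the message queue misconfiguration: the message queue misconfiguration ← the upstream ingestion pipeline memory leak ← the cache certificate expiry.
The cache certificate expiry has no stated cause, so it is the root.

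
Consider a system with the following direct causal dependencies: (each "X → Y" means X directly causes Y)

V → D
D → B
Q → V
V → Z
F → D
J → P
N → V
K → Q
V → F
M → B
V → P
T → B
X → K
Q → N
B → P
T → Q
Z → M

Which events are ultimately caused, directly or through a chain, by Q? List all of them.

B, D, F, M, N, P, V, Z

Direct effects: N, V.
2 steps out: F, Z, D, P.
3 steps out: M, B.
Not reachable from it: T, X, K, J.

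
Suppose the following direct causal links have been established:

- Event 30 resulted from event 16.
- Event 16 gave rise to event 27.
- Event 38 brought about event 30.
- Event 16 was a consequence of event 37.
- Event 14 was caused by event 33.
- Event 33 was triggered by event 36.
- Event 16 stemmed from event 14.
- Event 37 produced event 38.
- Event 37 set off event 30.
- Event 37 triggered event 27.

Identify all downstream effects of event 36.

event 14, event 16, event 27, event 30, event 33

Direct effects: event 33.
2 steps out: event 14.
3 steps out: event 16.
4 steps out: event 27, event 30.
Not reachable from it: event 37, event 38.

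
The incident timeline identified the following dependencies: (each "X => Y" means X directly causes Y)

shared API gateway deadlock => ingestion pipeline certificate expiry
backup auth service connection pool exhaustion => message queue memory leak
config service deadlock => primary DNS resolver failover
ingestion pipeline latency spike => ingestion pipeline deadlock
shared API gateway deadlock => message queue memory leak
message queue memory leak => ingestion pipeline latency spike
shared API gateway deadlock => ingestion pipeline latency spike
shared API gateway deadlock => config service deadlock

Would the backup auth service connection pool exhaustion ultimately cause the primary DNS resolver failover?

The backup auth service connection pool exhaustion leads to the message queue memory leak, the ingestion pipeline latency spike, the ingestion pipeline deadlock; the primary DNS resolver failover is not among them.

No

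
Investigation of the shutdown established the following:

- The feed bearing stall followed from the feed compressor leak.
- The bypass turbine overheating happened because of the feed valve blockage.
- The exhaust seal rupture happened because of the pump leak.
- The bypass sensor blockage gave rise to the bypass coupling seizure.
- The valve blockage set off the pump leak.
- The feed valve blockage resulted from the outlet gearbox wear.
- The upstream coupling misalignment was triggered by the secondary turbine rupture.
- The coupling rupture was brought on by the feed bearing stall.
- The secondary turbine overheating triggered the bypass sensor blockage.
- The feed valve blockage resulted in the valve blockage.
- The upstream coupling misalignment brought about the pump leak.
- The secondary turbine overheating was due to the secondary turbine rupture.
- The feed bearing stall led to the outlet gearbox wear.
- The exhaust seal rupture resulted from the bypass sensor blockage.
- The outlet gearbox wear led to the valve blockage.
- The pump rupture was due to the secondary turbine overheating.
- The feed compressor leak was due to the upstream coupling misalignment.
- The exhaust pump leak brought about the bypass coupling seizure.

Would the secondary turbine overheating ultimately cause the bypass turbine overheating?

No

The secondary turbine overheating leads to the pump rupture, the bypass sensor blockage, the bypass coupling seizure, the exhaust seal rupture; the bypass turbine overheating is not among them.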